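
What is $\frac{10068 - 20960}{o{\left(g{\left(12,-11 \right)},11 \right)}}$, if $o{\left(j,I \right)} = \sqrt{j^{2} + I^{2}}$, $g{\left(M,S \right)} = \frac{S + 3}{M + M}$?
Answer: $- \frac{16338 \sqrt{1090}}{545} \approx -989.73$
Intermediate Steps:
$g{\left(M,S \right)} = \frac{3 + S}{2 M}$
$o{\left(j,I \right)} = \sqrt{I^{2} + j^{2}}$
$\frac{10068 - 20960}{o{\left(g{\left(12,-11 \right)},11 \right)}} = \frac{10068 - 20960}{\sqrt{11^{2} + \left(\frac{3 - 11}{2 \cdot 12}\right)^{2}}} = \frac{10068 - 20960}{\sqrt{121 + \left(\frac{1}{2} \cdot \frac{1}{12} \left(-8\right)\right)^{2}}} = - \frac{10892}{\sqrt{121 + \left(- \frac{1}{3}\right)^{2}}} = - \frac{10892}{\sqrt{121 + \frac{1}{9}}} = - \frac{10892}{\sqrt{\frac{1090}{9}}} = - \frac{10892}{\frac{1}{3} \sqrt{1090}} = - 10892 \frac{3 \sqrt{1090}}{1090} = - \frac{16338 \sqrt{1090}}{545}$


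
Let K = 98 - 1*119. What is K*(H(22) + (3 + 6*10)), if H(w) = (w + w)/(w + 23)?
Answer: -20153/15 ≈ -1343.5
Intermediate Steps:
H(w) = 2*w/(23 + w) (H(w) = (2*w)/(23 + w) = 2*w/(23 + w))
K = -21 (K = 98 - 119 = -21)
K*(H(22) + (3 + 6*10)) = -21*(2*22/(23 + 22) + (3 + 6*10)) = -21*(2*22/45 + (3 + 60)) = -21*(2*22*(1/45) + 63) = -21*(44/45 + 63) = -21*2879/45 = -20153/15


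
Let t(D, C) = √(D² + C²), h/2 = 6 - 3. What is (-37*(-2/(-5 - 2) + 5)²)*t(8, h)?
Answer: -506530/49 ≈ -10337.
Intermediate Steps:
h = 6 (h = 2*(6 - 3) = 2*3 = 6)
t(D, C) = √(C² + D²)
(-37*(-2/(-5 - 2) + 5)²)*t(8, h) = (-37*(-2/(-5 - 2) + 5)²)*√(6² + 8²) = (-37*(-2/(-7) + 5)²)*√(36 + 64) = (-37*(-⅐*(-2) + 5)²)*√100 = -37*(2/7 + 5)²*10 = -37*(37/7)²*10 = -37*1369/49*10 = -50653/49*10 = -506530/49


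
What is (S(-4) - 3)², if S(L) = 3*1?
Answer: 0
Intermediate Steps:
S(L) = 3
(S(-4) - 3)² = (3 - 3)² = 0² = 0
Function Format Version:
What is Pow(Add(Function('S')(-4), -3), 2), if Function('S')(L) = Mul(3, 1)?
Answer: 0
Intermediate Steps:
Function('S')(L) = 3
Pow(Add(Function('S')(-4), -3), 2) = Pow(Add(3, -3), 2) = Pow(0, 2) = 0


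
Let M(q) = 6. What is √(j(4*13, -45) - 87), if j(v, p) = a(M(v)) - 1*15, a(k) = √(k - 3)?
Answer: √(-102 + √3) ≈ 10.013*I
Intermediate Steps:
a(k) = √(-3 + k)
j(v, p) = -15 + √3 (j(v, p) = √(-3 + 6) - 1*15 = √3 - 15 = -15 + √3)
√(j(4*13, -45) - 87) = √((-15 + √3) - 87) = √(-102 + √3)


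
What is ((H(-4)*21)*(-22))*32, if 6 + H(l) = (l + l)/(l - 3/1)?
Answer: 71808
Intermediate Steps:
H(l) = -6 + 2*l/(-3 + l) (H(l) = -6 + (l + l)/(l - 3/1) = -6 + (2*l)/(l - 3*1) = -6 + (2*l)/(l - 3) = -6 + (2*l)/(-3 + l) = -6 + 2*l/(-3 + l))
((H(-4)*21)*(-22))*32 = (((2*(9 - 2*(-4))/(-3 - 4))*21)*(-22))*32 = (((2*(9 + 8)/(-7))*21)*(-22))*32 = (((2*(-⅐)*17)*21)*(-22))*32 = (-34/7*21*(-22))*32 = -102*(-22)*32 = 2244*32 = 71808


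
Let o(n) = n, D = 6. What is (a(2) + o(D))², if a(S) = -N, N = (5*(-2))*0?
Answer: 36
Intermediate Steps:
N = 0 (N = -10*0 = 0)
a(S) = 0 (a(S) = -1*0 = 0)
(a(2) + o(D))² = (0 + 6)² = 6² = 36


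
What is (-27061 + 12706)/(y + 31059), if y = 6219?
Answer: -1595/4142 ≈ -0.38508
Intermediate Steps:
(-27061 + 12706)/(y + 31059) = (-27061 + 12706)/(6219 + 31059) = -14355/37278 = -14355*1/37278 = -1595/4142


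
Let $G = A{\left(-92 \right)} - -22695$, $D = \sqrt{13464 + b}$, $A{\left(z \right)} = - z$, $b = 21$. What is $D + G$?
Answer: $22787 + \sqrt{13485} \approx 22903.0$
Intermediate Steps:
$D = \sqrt{13485}$ ($D = \sqrt{13464 + 21} = \sqrt{13485} \approx 116.12$)
$G = 22787$ ($G = \left(-1\right) \left(-92\right) - -22695 = 92 + 22695 = 22787$)
$D + G = \sqrt{13485} + 22787 = 22787 + \sqrt{13485}$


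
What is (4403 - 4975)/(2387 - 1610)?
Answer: -572/777 ≈ -0.73617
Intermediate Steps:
(4403 - 4975)/(2387 - 1610) = -572/777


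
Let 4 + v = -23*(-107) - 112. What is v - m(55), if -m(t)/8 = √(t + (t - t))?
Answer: 2345 + 8*√55 ≈ 2404.3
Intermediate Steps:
v = 2345 (v = -4 + (-23*(-107) - 112) = -4 + (2461 - 112) = -4 + 2349 = 2345)
m(t) = -8*√t (m(t) = -8*√(t + (t - t)) = -8*√(t + 0) = -8*√t)
v - m(55) = 2345 - (-8)*√55 = 2345 + 8*√55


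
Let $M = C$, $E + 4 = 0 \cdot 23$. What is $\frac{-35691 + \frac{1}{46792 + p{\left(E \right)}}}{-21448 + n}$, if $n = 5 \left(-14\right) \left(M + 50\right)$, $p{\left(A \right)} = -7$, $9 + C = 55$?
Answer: $\frac{834901717}{658919940} \approx 1.2671$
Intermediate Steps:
$C = 46$ ($C = -9 + 55 = 46$)
$E = -4$ ($E = -4 + 0 \cdot 23 = -4 + 0 = -4$)
$M = 46$
$n = -6720$ ($n = 5 \left(-14\right) \left(46 + 50\right) = \left(-70\right) 96 = -6720$)
$\frac{-35691 + \frac{1}{46792 + p{\left(E \right)}}}{-21448 + n} = \frac{-35691 + \frac{1}{46792 - 7}}{-21448 - 6720} = \frac{-35691 + \frac{1}{46785}}{-28168} = \left(-35691 + \frac{1}{46785}\right) \left(- \frac{1}{28168}\right) = \left(- \frac{1669803434}{46785}\right) \left(- \frac{1}{28168}\right) = \frac{834901717}{658919940}$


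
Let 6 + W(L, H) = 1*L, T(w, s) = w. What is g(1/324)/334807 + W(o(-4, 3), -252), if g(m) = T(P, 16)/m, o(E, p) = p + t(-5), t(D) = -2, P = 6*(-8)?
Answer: -1689587/334807 ≈ -5.0464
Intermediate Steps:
P = -48
o(E, p) = -2 + p (o(E, p) = p - 2 = -2 + p)
W(L, H) = -6 + L (W(L, H) = -6 + 1*L = -6 + L)
g(m) = -48/m
g(1/324)/334807 + W(o(-4, 3), -252) = -48/(1/324)/334807 + (-6 + (-2 + 3)) = -48/1/324*(1/334807) + (-6 + 1) = -48*324*(1/334807) - 5 = -15552*1/334807 - 5 = -15552/334807 - 5 = -1689587/334807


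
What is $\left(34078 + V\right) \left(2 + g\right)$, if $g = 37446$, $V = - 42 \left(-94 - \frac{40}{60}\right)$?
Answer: $1425046192$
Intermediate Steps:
$V = 3976$ ($V = - 42 \left(-94 - \frac{2}{3}\right) = \left(-42\right) \left(- \frac{284}{3}\right) = 3976$)
$\left(34078 + V\right) \left(2 + g\right) = \left(34078 + 3976\right) \left(2 + 37446\right) = 38054 \cdot 37448 = 1425046192$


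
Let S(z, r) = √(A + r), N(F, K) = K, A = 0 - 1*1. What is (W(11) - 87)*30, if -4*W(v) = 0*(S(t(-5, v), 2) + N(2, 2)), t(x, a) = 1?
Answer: -2610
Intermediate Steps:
A = -1 (A = 0 - 1 = -1)
S(z, r) = √(-1 + r)
W(v) = 0 (W(v) = -0*(√(-1 + 2) + 2) = -0*(√1 + 2) = -0*(1 + 2) = -0*3 = -¼*0 = 0)
(W(11) - 87)*30 = (0 - 87)*30 = -87*30 = -2610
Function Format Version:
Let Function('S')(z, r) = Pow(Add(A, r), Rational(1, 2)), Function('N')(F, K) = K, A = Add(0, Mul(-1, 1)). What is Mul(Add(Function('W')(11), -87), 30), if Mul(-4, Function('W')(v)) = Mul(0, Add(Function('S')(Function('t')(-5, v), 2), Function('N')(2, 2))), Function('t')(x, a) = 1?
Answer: -2610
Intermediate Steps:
A = -1 (A = Add(0, -1) = -1)
Function('S')(z, r) = Pow(Add(-1, r), Rational(1, 2))
Function('W')(v) = 0 (Function('W')(v) = Mul(Rational(-1, 4), Mul(0, Add(Pow(Add(-1, 2), Rational(1, 2)), 2))) = Mul(Rational(-1, 4), Mul(0, Add(Pow(1, Rational(1, 2)), 2))) = Mul(Rational(-1, 4), Mul(0, Add(1, 2))) = Mul(Rational(-1, 4), Mul(0, 3)) = Mul(Rational(-1, 4), 0) = 0)
Mul(Add(Function('W')(11), -87), 30) = Mul(Add(0, -87), 30) = Mul(-87, 30) = -2610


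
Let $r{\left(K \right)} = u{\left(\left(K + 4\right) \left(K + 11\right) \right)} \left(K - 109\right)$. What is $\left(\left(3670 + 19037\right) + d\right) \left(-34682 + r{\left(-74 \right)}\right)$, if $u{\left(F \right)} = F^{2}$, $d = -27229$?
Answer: $16093965232604$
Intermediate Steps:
$r{\left(K \right)} = \left(4 + K\right)^{2} \left(11 + K\right)^{2} \left(-109 + K\right)$ ($r{\left(K \right)} = \left(\left(K + 4\right) \left(K + 11\right)\right)^{2} \left(K - 109\right) = \left(\left(4 + K\right) \left(11 + K\right)\right)^{2} \left(-109 + K\right) = \left(4 + K\right)^{2} \left(11 + K\right)^{2} \left(-109 + K\right)$)
$\left(\left(3670 + 19037\right) + d\right) \left(-34682 + r{\left(-74 \right)}\right) = \left(\left(3670 + 19037\right) - 27229\right) \left(-34682 + \left(44 + \left(-74\right)^{2} + 15 \left(-74\right)\right)^{2} \left(-109 - 74\right)\right) = \left(22707 - 27229\right) \left(-34682 + \left(44 + 5476 - 1110\right)^{2} \left(-183\right)\right) = - 4522 \left(-34682 + 4410^{2} \left(-183\right)\right) = - 4522 \left(-34682 + 19448100 \left(-183\right)\right) = - 4522 \left(-34682 - 3559002300\right) = \left(-4522\right) \left(-3559036982\right) = 16093965232604$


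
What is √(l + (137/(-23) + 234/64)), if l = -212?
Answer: 15*I*√32246/184 ≈ 14.639*I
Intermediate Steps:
√(l + (137/(-23) + 234/64)) = √(-212 + (137/(-23) + 234/64)) = √(-212 + (137*(-1/23) + 234*(1/64))) = √(-212 + (-137/23 + 117/32)) = √(-212 - 1693/736) = √(-157725/736) = 15*I*√32246/184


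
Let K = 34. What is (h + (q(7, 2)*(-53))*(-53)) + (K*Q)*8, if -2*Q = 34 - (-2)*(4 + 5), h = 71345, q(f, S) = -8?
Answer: 41801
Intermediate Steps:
Q = -26 (Q = -(34 - (-2)*(4 + 5))/2 = -(34 - (-2)*9)/2 = -(34 - 1*(-18))/2 = -(34 + 18)/2 = -½*52 = -26)
(h + (q(7, 2)*(-53))*(-53)) + (K*Q)*8 = (71345 - 8*(-53)*(-53)) + (34*(-26))*8 = (71345 + 424*(-53)) - 884*8 = (71345 - 22472) - 7072 = 48873 - 7072 = 41801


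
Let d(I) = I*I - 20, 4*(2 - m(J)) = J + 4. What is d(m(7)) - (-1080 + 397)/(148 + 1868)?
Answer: -38503/2016 ≈ -19.099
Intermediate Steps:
m(J) = 1 - J/4 (m(J) = 2 - (J + 4)/4 = 2 - (4 + J)/4 = 2 + (-1 - J/4) = 1 - J/4)
d(I) = -20 + I² (d(I) = I² - 20 = -20 + I²)
d(m(7)) - (-1080 + 397)/(148 + 1868) = (-20 + (1 - ¼*7)²) - (-1080 + 397)/(148 + 1868) = (-20 + (1 - 7/4)²) - (-683)/2016 = (-20 + (-¾)²) - (-683)/2016 = (-20 + 9/16) - 1*(-683/2016) = -311/16 + 683/2016 = -38503/2016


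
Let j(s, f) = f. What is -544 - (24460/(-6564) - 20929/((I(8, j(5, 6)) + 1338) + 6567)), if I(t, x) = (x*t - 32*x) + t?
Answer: -6853565452/12748929 ≈ -537.58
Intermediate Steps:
I(t, x) = t - 32*x + t*x (I(t, x) = (t*x - 32*x) + t = (-32*x + t*x) + t = t - 32*x + t*x)
-544 - (24460/(-6564) - 20929/((I(8, j(5, 6)) + 1338) + 6567)) = -544 - (24460/(-6564) - 20929/(((8 - 32*6 + 8*6) + 1338) + 6567)) = -544 - (24460*(-1/6564) - 20929/(((8 - 192 + 48) + 1338) + 6567)) = -544 - (-6115/1641 - 20929/((-136 + 1338) + 6567)) = -544 - (-6115/1641 - 20929/(1202 + 6567)) = -544 - (-6115/1641 - 20929/7769) = -544 - 1*(-81851924/12748929) = -544 + 81851924/12748929 = -6853565452/12748929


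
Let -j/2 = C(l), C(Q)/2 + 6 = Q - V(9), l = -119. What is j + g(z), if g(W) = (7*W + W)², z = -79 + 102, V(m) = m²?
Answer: 34680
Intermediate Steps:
C(Q) = -174 + 2*Q (C(Q) = -12 + 2*(Q - 1*9²) = -12 + 2*(Q - 1*81) = -12 + 2*(Q - 81) = -12 + 2*(-81 + Q) = -12 + (-162 + 2*Q) = -174 + 2*Q)
z = 23
g(W) = 64*W² (g(W) = (8*W)² = 64*W²)
j = 824 (j = -2*(-174 + 2*(-119)) = -2*(-174 - 238) = -2*(-412) = 824)
j + g(z) = 824 + 64*23² = 824 + 64*529 = 824 + 33856 = 34680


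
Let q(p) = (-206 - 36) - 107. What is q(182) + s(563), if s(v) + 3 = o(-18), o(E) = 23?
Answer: -329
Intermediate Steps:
q(p) = -349 (q(p) = -242 - 107 = -349)
s(v) = 20 (s(v) = -3 + 23 = 20)
q(182) + s(563) = -349 + 20 = -329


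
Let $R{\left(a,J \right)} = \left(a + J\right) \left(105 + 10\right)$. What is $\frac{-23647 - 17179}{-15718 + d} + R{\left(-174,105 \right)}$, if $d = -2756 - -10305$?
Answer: $- \frac{64780189}{8169} \approx -7930.0$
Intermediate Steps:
$R{\left(a,J \right)} = 115 J + 115 a$ ($R{\left(a,J \right)} = \left(J + a\right) 115 = 115 J + 115 a$)
$d = 7549$ ($d = -2756 + 10305 = 7549$)
$\frac{-23647 - 17179}{-15718 + d} + R{\left(-174,105 \right)} = \frac{-23647 - 17179}{-15718 + 7549} + \left(115 \cdot 105 + 115 \left(-174\right)\right) = - \frac{40826}{-8169} + \left(12075 - 20010\right) = \left(-40826\right) \left(- \frac{1}{8169}\right) - 7935 = \frac{40826}{8169} - 7935 = - \frac{64780189}{8169}$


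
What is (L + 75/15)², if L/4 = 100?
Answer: 164025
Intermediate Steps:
L = 400 (L = 4*100 = 400)
(L + 75/15)² = (400 + 75/15)² = (400 + 75*(1/15))² = (400 + 5)² = 405² = 164025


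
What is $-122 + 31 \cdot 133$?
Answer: $4001$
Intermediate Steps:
$-122 + 31 \cdot 133 = -122 + 4123 = 4001$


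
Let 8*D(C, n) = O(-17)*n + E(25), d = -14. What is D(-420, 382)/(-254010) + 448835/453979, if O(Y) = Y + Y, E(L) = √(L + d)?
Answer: 229491226513/230630411580 - √11/2032080 ≈ 0.99506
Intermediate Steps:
E(L) = √(-14 + L) (E(L) = √(L - 14) = √(-14 + L))
O(Y) = 2*Y
D(C, n) = -17*n/4 + √11/8 (D(C, n) = ((2*(-17))*n + √(-14 + 25))/8 = (-34*n + √11)/8 = (√11 - 34*n)/8 = -17*n/4 + √11/8)
D(-420, 382)/(-254010) + 448835/453979 = (-17/4*382 + √11/8)/(-254010) + 448835/453979 = (-3247/2 + √11/8)*(-1/254010) + 448835*(1/453979) = (3247/508020 - √11/2032080) + 448835/453979 = 229491226513/230630411580 - √11/2032080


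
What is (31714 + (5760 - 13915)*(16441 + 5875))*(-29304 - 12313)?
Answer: 7572432305122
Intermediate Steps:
(31714 + (5760 - 13915)*(16441 + 5875))*(-29304 - 12313) = (31714 - 8155*22316)*(-41617) = (31714 - 181986980)*(-41617) = -181955266*(-41617) = 7572432305122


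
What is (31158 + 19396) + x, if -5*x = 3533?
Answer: 249237/5 ≈ 49847.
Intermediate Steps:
x = -3533/5 (x = -⅕*3533 = -3533/5 ≈ -706.60)
(31158 + 19396) + x = (31158 + 19396) - 3533/5 = 50554 - 3533/5 = 249237/5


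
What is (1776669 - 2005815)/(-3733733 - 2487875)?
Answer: 114573/3110804 ≈ 0.036831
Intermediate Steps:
(1776669 - 2005815)/(-3733733 - 2487875) = -229146/(-6221608) = -229146*(-1/6221608) = 114573/3110804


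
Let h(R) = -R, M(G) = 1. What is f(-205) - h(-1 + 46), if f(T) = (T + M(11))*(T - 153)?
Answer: 73077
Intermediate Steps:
f(T) = (1 + T)*(-153 + T) (f(T) = (T + 1)*(T - 153) = (1 + T)*(-153 + T))
f(-205) - h(-1 + 46) = (-153 + (-205)² - 152*(-205)) - (-1)*(-1 + 46) = (-153 + 42025 + 31160) - (-1)*45 = 73032 - 1*(-45) = 73032 + 45 = 73077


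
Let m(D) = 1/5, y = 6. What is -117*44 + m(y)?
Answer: -25739/5 ≈ -5147.8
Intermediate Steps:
m(D) = ⅕
-117*44 + m(y) = -117*44 + ⅕ = -5148 + ⅕ = -25739/5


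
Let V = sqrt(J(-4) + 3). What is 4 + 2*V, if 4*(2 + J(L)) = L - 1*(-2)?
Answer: 4 + sqrt(2) ≈ 5.4142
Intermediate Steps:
J(L) = -3/2 + L/4 (J(L) = -2 + (L - 1*(-2))/4 = -2 + (L + 2)/4 = -2 + (2 + L)/4 = -2 + (1/2 + L/4) = -3/2 + L/4)
V = sqrt(2)/2 (V = sqrt((-3/2 + (1/4)*(-4)) + 3) = sqrt((-3/2 - 1) + 3) = sqrt(-5/2 + 3) = sqrt(1/2) = sqrt(2)/2 ≈ 0.70711)
4 + 2*V = 4 + 2*(sqrt(2)/2) = 4 + sqrt(2)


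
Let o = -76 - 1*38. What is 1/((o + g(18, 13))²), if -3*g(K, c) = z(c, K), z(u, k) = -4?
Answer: 9/114244 ≈ 7.8779e-5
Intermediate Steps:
g(K, c) = 4/3 (g(K, c) = -⅓*(-4) = 4/3)
o = -114 (o = -76 - 38 = -114)
1/((o + g(18, 13))²) = 1/((-114 + 4/3)²) = 1/((-338/3)²) = 1/(114244/9) = 9/114244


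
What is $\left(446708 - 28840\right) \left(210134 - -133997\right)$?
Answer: $143801332708$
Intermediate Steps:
$\left(446708 - 28840\right) \left(210134 - -133997\right) = 417868 \left(210134 + 133997\right) = 417868 \cdot 344131 = 143801332708$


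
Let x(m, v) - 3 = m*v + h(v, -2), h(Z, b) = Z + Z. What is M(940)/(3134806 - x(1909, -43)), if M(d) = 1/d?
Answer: 1/3023957440 ≈ 3.3069e-10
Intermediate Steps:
h(Z, b) = 2*Z
x(m, v) = 3 + 2*v + m*v (x(m, v) = 3 + (m*v + 2*v) = 3 + (2*v + m*v) = 3 + 2*v + m*v)
M(940)/(3134806 - x(1909, -43)) = 1/(940*(3134806 - (3 + 2*(-43) + 1909*(-43)))) = 1/(940*(3134806 - (3 - 86 - 82087))) = 1/(940*(3134806 - 1*(-82170))) = 1/(940*(3134806 + 82170)) = (1/940)/3216976 = (1/940)*(1/3216976) = 1/3023957440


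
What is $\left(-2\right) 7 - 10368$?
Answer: $-10382$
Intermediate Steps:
$\left(-2\right) 7 - 10368 = -14 - 10368 = -10382$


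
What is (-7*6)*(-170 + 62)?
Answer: 4536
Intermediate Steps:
(-7*6)*(-170 + 62) = -42*(-108) = 4536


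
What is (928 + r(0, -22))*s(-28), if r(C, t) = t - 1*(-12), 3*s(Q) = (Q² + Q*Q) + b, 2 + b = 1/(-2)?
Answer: 479043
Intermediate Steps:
b = -5/2 (b = -2 + 1/(-2) = -2 - ½ = -5/2 ≈ -2.5000)
s(Q) = -⅚ + 2*Q²/3 (s(Q) = ((Q² + Q*Q) - 5/2)/3 = ((Q² + Q²) - 5/2)/3 = (2*Q² - 5/2)/3 = (-5/2 + 2*Q²)/3 = -⅚ + 2*Q²/3)
r(C, t) = 12 + t (r(C, t) = t + 12 = 12 + t)
(928 + r(0, -22))*s(-28) = (928 + (12 - 22))*(-⅚ + (⅔)*(-28)²) = (928 - 10)*(-⅚ + (⅔)*784) = 918*(-⅚ + 1568/3) = 918*(3131/6) = 479043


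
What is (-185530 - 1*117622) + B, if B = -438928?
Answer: -742080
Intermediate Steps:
(-185530 - 1*117622) + B = (-185530 - 1*117622) - 438928 = (-185530 - 117622) - 438928 = -303152 - 438928 = -742080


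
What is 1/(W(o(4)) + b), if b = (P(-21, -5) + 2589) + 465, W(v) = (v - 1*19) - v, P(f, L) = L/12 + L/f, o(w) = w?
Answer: 28/84975 ≈ 0.00032951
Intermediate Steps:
P(f, L) = L/12 + L/f (P(f, L) = L*(1/12) + L/f = L/12 + L/f)
W(v) = -19 (W(v) = (v - 19) - v = (-19 + v) - v = -19)
b = 85507/28 (b = (((1/12)*(-5) - 5/(-21)) + 2589) + 465 = ((-5/12 - 5*(-1/21)) + 2589) + 465 = ((-5/12 + 5/21) + 2589) + 465 = (-5/28 + 2589) + 465 = 72487/28 + 465 = 85507/28 ≈ 3053.8)
1/(W(o(4)) + b) = 1/(-19 + 85507/28) = 1/(84975/28) = 28/84975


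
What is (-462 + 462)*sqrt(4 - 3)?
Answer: 0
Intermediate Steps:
(-462 + 462)*sqrt(4 - 3) = 0*sqrt(1) = 0*1 = 0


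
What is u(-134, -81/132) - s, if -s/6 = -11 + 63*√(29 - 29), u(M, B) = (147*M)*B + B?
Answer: 528915/44 ≈ 12021.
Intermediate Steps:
u(M, B) = B + 147*B*M (u(M, B) = 147*B*M + B = B + 147*B*M)
s = 66 (s = -6*(-11 + 63*√(29 - 29)) = -6*(-11 + 63*√0) = -6*(-11 + 63*0) = -6*(-11 + 0) = -6*(-11) = 66)
u(-134, -81/132) - s = (-81/132)*(1 + 147*(-134)) - 1*66 = (-81*1/132)*(1 - 19698) - 66 = -27/44*(-19697) - 66 = 531819/44 - 66 = 528915/44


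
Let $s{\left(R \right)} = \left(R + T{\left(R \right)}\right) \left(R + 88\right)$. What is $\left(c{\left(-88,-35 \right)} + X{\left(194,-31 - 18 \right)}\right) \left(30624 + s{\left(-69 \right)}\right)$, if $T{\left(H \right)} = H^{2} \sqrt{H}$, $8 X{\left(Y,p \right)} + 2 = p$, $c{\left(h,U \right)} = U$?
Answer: $- \frac{9702603}{8} - \frac{29941929 i \sqrt{69}}{8} \approx -1.2128 \cdot 10^{6} - 3.109 \cdot 10^{7} i$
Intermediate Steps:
$X{\left(Y,p \right)} = - \frac{1}{4} + \frac{p}{8}$
$T{\left(H \right)} = H^{\frac{5}{2}}$
$s{\left(R \right)} = \left(88 + R\right) \left(R + R^{\frac{5}{2}}\right)$ ($s{\left(R \right)} = \left(R + R^{\frac{5}{2}}\right) \left(R + 88\right) = \left(R + R^{\frac{5}{2}}\right) \left(88 + R\right) = \left(88 + R\right) \left(R + R^{\frac{5}{2}}\right)$)
$\left(c{\left(-88,-35 \right)} + X{\left(194,-31 - 18 \right)}\right) \left(30624 + s{\left(-69 \right)}\right) = \left(-35 + \left(- \frac{1}{4} + \frac{-31 - 18}{8}\right)\right) \left(30624 + \left(\left(-69\right)^{2} + \left(-69\right)^{\frac{7}{2}} + 88 \left(-69\right) + 88 \left(-69\right)^{\frac{5}{2}}\right)\right) = \left(-35 + \left(- \frac{1}{4} + \frac{1}{8} \left(-49\right)\right)\right) \left(30624 + \left(4761 - 328509 i \sqrt{69} - 6072 + 88 \cdot 4761 i \sqrt{69}\right)\right) = \left(-35 - \frac{51}{8}\right) \left(30624 + \left(4761 - 328509 i \sqrt{69} - 6072 + 418968 i \sqrt{69}\right)\right) = \left(-35 - \frac{51}{8}\right) \left(30624 - \left(1311 - 90459 i \sqrt{69}\right)\right) = - \frac{331 \left(29313 + 90459 i \sqrt{69}\right)}{8} = - \frac{9702603}{8} - \frac{29941929 i \sqrt{69}}{8}$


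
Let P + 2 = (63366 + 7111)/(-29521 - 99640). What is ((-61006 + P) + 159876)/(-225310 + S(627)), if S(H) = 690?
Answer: -1160892661/2637467620 ≈ -0.44015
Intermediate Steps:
P = -328799/129161 (P = -2 + (63366 + 7111)/(-29521 - 99640) = -2 + 70477/(-129161) = -2 + 70477*(-1/129161) = -2 - 70477/129161 = -328799/129161 ≈ -2.5457)
((-61006 + P) + 159876)/(-225310 + S(627)) = ((-61006 - 328799/129161) + 159876)/(-225310 + 690) = (-7879924765/129161 + 159876)/(-224620) = (12769819271/129161)*(-1/224620) = -1160892661/2637467620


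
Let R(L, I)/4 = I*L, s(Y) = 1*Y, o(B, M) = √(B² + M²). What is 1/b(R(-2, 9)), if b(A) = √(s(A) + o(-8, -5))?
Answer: -I/√(72 - √89) ≈ -0.12642*I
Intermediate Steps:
s(Y) = Y
R(L, I) = 4*I*L (R(L, I) = 4*(I*L) = 4*I*L)
b(A) = √(A + √89) (b(A) = √(A + √((-8)² + (-5)²)) = √(A + √(64 + 25)) = √(A + √89))
1/b(R(-2, 9)) = 1/(√(4*9*(-2) + √89)) = 1/(√(-72 + √89)) = (-72 + √89)^(-½)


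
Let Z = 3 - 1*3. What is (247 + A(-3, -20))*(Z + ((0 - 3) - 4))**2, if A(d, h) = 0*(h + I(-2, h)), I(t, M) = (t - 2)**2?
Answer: 12103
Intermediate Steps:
Z = 0 (Z = 3 - 3 = 0)
I(t, M) = (-2 + t)**2
A(d, h) = 0 (A(d, h) = 0*(h + (-2 - 2)**2) = 0*(h + (-4)**2) = 0*(h + 16) = 0*(16 + h) = 0)
(247 + A(-3, -20))*(Z + ((0 - 3) - 4))**2 = (247 + 0)*(0 + ((0 - 3) - 4))**2 = 247*(0 + (-3 - 4))**2 = 247*(0 - 7)**2 = 247*(-7)**2 = 247*49 = 12103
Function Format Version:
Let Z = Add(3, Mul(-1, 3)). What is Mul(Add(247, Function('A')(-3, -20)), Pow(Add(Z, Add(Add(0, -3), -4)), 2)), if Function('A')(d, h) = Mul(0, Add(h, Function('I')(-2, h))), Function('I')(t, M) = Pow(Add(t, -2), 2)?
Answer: 12103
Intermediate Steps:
Z = 0 (Z = Add(3, -3) = 0)
Function('I')(t, M) = Pow(Add(-2, t), 2)
Function('A')(d, h) = 0 (Function('A')(d, h) = Mul(0, Add(h, Pow(Add(-2, -2), 2))) = Mul(0, Add(h, Pow(-4, 2))) = Mul(0, Add(h, 16)) = Mul(0, Add(16, h)) = 0)
Mul(Add(247, Function('A')(-3, -20)), Pow(Add(Z, Add(Add(0, -3), -4)), 2)) = Mul(Add(247, 0), Pow(Add(0, Add(Add(0, -3), -4)), 2)) = Mul(247, Pow(Add(0, Add(-3, -4)), 2)) = Mul(247, Pow(Add(0, -7), 2)) = Mul(247, Pow(-7, 2)) = Mul(247, 49) = 12103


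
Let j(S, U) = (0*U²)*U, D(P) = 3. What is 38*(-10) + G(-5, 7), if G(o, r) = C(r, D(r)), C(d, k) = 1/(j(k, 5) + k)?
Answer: -1139/3 ≈ -379.67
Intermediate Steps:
j(S, U) = 0 (j(S, U) = 0*U = 0)
C(d, k) = 1/k (C(d, k) = 1/(0 + k) = 1/k)
G(o, r) = ⅓ (G(o, r) = 1/3 = ⅓)
38*(-10) + G(-5, 7) = 38*(-10) + ⅓ = -380 + ⅓ = -1139/3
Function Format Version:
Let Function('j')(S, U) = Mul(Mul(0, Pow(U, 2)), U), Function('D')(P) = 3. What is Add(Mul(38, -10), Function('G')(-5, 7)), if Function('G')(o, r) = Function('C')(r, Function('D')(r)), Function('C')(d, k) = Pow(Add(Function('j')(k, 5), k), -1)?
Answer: Rational(-1139, 3) ≈ -379.67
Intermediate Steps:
Function('j')(S, U) = 0 (Function('j')(S, U) = Mul(0, U) = 0)
Function('C')(d, k) = Pow(k, -1) (Function('C')(d, k) = Pow(Add(0, k), -1) = Pow(k, -1))
Function('G')(o, r) = Rational(1, 3) (Function('G')(o, r) = Pow(3, -1) = Rational(1, 3))
Add(Mul(38, -10), Function('G')(-5, 7)) = Add(Mul(38, -10), Rational(1, 3)) = Add(-380, Rational(1, 3)) = Rational(-1139, 3)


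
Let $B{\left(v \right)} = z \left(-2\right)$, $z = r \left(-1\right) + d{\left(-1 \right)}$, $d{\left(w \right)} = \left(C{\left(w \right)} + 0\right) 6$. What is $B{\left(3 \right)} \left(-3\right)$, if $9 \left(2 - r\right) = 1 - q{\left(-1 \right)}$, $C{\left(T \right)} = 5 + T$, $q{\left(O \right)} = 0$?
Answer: $\frac{398}{3} \approx 132.67$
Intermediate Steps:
$r = \frac{17}{9}$ ($r = 2 - \frac{1 - 0}{9} = 2 - \frac{1 + 0}{9} = 2 - \frac{1}{9} = \frac{17}{9} \approx 1.8889$)
$d{\left(w \right)} = 30 + 6 w$ ($d{\left(w \right)} = \left(\left(5 + w\right) + 0\right) 6 = \left(5 + w\right) 6 = 30 + 6 w$)
$z = \frac{199}{9}$ ($z = \frac{17}{9} \left(-1\right) + \left(30 + 6 \left(-1\right)\right) = - \frac{17}{9} + \left(30 - 6\right) = - \frac{17}{9} + 24 = \frac{199}{9} \approx 22.111$)
$B{\left(v \right)} = - \frac{398}{9}$ ($B{\left(v \right)} = \frac{199}{9} \left(-2\right) = - \frac{398}{9}$)
$B{\left(3 \right)} \left(-3\right) = \left(- \frac{398}{9}\right) \left(-3\right) = \frac{398}{3}$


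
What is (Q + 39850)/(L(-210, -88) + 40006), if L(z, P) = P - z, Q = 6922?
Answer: 1063/912 ≈ 1.1656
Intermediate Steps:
(Q + 39850)/(L(-210, -88) + 40006) = (6922 + 39850)/((-88 - 1*(-210)) + 40006) = 46772/((-88 + 210) + 40006) = 46772/(122 + 40006) = 46772/40128 = 46772*(1/40128) = 1063/912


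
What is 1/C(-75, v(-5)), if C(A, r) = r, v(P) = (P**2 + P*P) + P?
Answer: 1/45 ≈ 0.022222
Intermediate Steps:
v(P) = P + 2*P**2 (v(P) = (P**2 + P**2) + P = 2*P**2 + P = P + 2*P**2)
1/C(-75, v(-5)) = 1/(-5*(1 + 2*(-5))) = 1/(-5*(1 - 10)) = 1/(-5*(-9)) = 1/45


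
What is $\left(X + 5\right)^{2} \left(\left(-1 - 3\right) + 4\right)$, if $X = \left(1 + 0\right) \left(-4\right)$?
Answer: $0$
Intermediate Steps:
$X = -4$ ($X = 1 \left(-4\right) = -4$)
$\left(X + 5\right)^{2} \left(\left(-1 - 3\right) + 4\right) = \left(-4 + 5\right)^{2} \left(\left(-1 - 3\right) + 4\right) = 1^{2} \left(-4 + 4\right) = 1 \cdot 0 = 0$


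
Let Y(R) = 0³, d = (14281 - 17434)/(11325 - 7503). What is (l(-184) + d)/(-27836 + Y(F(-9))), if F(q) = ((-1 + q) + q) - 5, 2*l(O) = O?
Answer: 118259/35463064 ≈ 0.0033347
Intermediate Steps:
l(O) = O/2
d = -1051/1274 (d = -3153/3822 = -3153*1/3822 = -1051/1274 ≈ -0.82496)
F(q) = -6 + 2*q (F(q) = (-1 + 2*q) - 5 = -6 + 2*q)
Y(R) = 0
(l(-184) + d)/(-27836 + Y(F(-9))) = ((½)*(-184) - 1051/1274)/(-27836 + 0) = (-92 - 1051/1274)/(-27836) = -118259/1274*(-1/27836) = 118259/35463064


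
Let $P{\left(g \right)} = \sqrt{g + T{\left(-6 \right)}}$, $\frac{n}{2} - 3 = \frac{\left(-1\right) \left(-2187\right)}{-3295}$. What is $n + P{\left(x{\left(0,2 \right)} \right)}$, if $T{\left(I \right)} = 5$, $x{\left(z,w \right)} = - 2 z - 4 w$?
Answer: $\frac{15396}{3295} + i \sqrt{3} \approx 4.6725 + 1.732 i$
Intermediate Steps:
$x{\left(z,w \right)} = - 4 w - 2 z$
$n = \frac{15396}{3295}$ ($n = 6 + 2 \frac{\left(-1\right) \left(-2187\right)}{-3295} = 6 + 2 \cdot 2187 \left(- \frac{1}{3295}\right) = 6 + 2 \left(- \frac{2187}{3295}\right) = 6 - \frac{4374}{3295} = \frac{15396}{3295} \approx 4.6725$)
$P{\left(g \right)} = \sqrt{5 + g}$ ($P{\left(g \right)} = \sqrt{g + 5} = \sqrt{5 + g}$)
$n + P{\left(x{\left(0,2 \right)} \right)} = \frac{15396}{3295} + \sqrt{5 - 8} = \frac{15396}{3295} + \sqrt{-3} = \frac{15396}{3295} + i \sqrt{3}$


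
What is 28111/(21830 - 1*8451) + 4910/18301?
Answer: 580150301/244849079 ≈ 2.3694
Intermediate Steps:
28111/(21830 - 1*8451) + 4910/18301 = 28111/(21830 - 8451) + 4910*(1/18301) = 28111/13379 + 4910/18301 = 580150301/244849079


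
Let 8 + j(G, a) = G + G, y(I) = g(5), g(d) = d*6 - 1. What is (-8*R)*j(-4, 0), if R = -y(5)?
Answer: -3712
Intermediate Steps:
g(d) = -1 + 6*d (g(d) = 6*d - 1 = -1 + 6*d)
y(I) = 29 (y(I) = -1 + 6*5 = -1 + 30 = 29)
j(G, a) = -8 + 2*G (j(G, a) = -8 + (G + G) = -8 + 2*G)
R = -29 (R = -1*29 = -29)
(-8*R)*j(-4, 0) = (-8*(-29))*(-8 + 2*(-4)) = 232*(-8 - 8) = 232*(-16) = -3712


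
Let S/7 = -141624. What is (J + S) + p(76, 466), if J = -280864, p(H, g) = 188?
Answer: -1272044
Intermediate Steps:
S = -991368 (S = 7*(-141624) = -991368)
(J + S) + p(76, 466) = (-280864 - 991368) + 188 = -1272232 + 188 = -1272044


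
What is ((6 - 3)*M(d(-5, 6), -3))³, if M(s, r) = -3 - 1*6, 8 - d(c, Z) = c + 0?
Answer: -19683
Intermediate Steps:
d(c, Z) = 8 - c (d(c, Z) = 8 - (c + 0) = 8 - c)
M(s, r) = -9 (M(s, r) = -3 - 6 = -9)
((6 - 3)*M(d(-5, 6), -3))³ = ((6 - 3)*(-9))³ = (3*(-9))³ = (-27)³ = -19683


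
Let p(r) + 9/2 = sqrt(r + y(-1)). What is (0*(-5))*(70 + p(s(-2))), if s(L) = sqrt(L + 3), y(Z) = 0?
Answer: 0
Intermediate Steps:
s(L) = sqrt(3 + L)
p(r) = -9/2 + sqrt(r) (p(r) = -9/2 + sqrt(r + 0) = -9/2 + sqrt(r))
(0*(-5))*(70 + p(s(-2))) = (0*(-5))*(70 + (-9/2 + sqrt(sqrt(3 - 2)))) = 0*(70 + (-9/2 + sqrt(sqrt(1)))) = 0*(70 + (-9/2 + sqrt(1))) = 0*(70 + (-9/2 + 1)) = 0*(70 - 7/2) = 0*(133/2) = 0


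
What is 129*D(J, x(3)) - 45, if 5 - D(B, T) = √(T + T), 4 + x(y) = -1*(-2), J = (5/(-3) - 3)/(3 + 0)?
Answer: 600 - 258*I ≈ 600.0 - 258.0*I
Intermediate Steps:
J = -14/9 (J = (5*(-⅓) - 3)/3 = (-5/3 - 3)*(⅓) = -14/3*⅓ = -14/9 ≈ -1.5556)
x(y) = -2 (x(y) = -4 - 1*(-2) = -4 + 2 = -2)
D(B, T) = 5 - √2*√T (D(B, T) = 5 - √(T + T) = 5 - √(2*T) = 5 - √2*√T)
129*D(J, x(3)) - 45 = 129*(5 - √2*√(-2)) - 45 = 129*(5 - √2*I*√2) - 45 = 129*(5 - 2*I) - 45 = (645 - 258*I) - 45 = 600 - 258*I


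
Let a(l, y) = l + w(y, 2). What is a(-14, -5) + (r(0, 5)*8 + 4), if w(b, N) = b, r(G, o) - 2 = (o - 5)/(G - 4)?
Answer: 1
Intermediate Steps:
r(G, o) = 2 + (-5 + o)/(-4 + G) (r(G, o) = 2 + (o - 5)/(G - 4) = 2 + (-5 + o)/(-4 + G))
a(l, y) = l + y
a(-14, -5) + (r(0, 5)*8 + 4) = (-14 - 5) + (((-13 + 5 + 2*0)/(-4 + 0))*8 + 4) = -19 + (((-13 + 5 + 0)/(-4))*8 + 4) = -19 + (-¼*(-8)*8 + 4) = -19 + (2*8 + 4) = -19 + (16 + 4) = -19 + 20 = 1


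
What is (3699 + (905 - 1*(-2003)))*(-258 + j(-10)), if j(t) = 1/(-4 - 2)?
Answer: -10234243/6 ≈ -1.7057e+6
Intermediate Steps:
j(t) = -1/6 (j(t) = 1/(-6) = -1/6)
(3699 + (905 - 1*(-2003)))*(-258 + j(-10)) = (3699 + (905 - 1*(-2003)))*(-258 - 1/6) = (3699 + (905 + 2003))*(-1549/6) = (3699 + 2908)*(-1549/6) = 6607*(-1549/6) = -10234243/6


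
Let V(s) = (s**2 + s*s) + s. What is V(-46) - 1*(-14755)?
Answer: 18941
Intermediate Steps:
V(s) = s + 2*s**2 (V(s) = (s**2 + s**2) + s = 2*s**2 + s = s + 2*s**2)
V(-46) - 1*(-14755) = -46*(1 + 2*(-46)) - 1*(-14755) = -46*(1 - 92) + 14755 = -46*(-91) + 14755 = 4186 + 14755 = 18941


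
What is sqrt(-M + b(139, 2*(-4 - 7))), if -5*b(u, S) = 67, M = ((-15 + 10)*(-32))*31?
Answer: 9*I*sqrt(1535)/5 ≈ 70.522*I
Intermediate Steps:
M = 4960 (M = -5*(-32)*31 = 160*31 = 4960)
b(u, S) = -67/5 (b(u, S) = -1/5*67 = -67/5)
sqrt(-M + b(139, 2*(-4 - 7))) = sqrt(-1*4960 - 67/5) = sqrt(-4960 - 67/5) = sqrt(-24867/5) = 9*I*sqrt(1535)/5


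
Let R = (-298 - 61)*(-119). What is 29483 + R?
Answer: 72204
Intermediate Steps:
R = 42721 (R = -359*(-119) = 42721)
29483 + R = 29483 + 42721 = 72204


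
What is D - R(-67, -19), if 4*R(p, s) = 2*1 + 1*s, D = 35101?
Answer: 140421/4 ≈ 35105.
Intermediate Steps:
R(p, s) = ½ + s/4 (R(p, s) = (2*1 + 1*s)/4 = (2 + s)/4 = ½ + s/4)
D - R(-67, -19) = 35101 - (½ + (¼)*(-19)) = 35101 - (½ - 19/4) = 35101 - 1*(-17/4) = 35101 + 17/4 = 140421/4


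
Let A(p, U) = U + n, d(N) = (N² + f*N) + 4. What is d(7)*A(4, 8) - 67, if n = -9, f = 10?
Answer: -190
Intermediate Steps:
d(N) = 4 + N² + 10*N (d(N) = (N² + 10*N) + 4 = 4 + N² + 10*N)
A(p, U) = -9 + U (A(p, U) = U - 9 = -9 + U)
d(7)*A(4, 8) - 67 = (4 + 7² + 10*7)*(-9 + 8) - 67 = (4 + 49 + 70)*(-1) - 67 = 123*(-1) - 67 = -123 - 67 = -190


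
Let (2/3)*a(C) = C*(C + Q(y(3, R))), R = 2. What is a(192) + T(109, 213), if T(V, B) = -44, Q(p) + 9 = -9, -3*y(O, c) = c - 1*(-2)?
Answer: 50068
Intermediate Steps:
y(O, c) = -2/3 - c/3 (y(O, c) = -(c - 1*(-2))/3 = -(c + 2)/3 = -(2 + c)/3 = -2/3 - c/3)
Q(p) = -18 (Q(p) = -9 - 9 = -18)
a(C) = 3*C*(-18 + C)/2 (a(C) = 3*(C*(C - 18))/2 = 3*(C*(-18 + C))/2 = 3*C*(-18 + C)/2)
a(192) + T(109, 213) = (3/2)*192*(-18 + 192) - 44 = (3/2)*192*174 - 44 = 50112 - 44 = 50068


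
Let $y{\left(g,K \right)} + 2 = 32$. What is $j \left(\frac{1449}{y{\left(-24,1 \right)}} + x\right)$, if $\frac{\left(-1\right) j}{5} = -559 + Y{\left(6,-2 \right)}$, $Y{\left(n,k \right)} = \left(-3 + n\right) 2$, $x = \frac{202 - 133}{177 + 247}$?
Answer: $\frac{56815773}{424} \approx 1.34 \cdot 10^{5}$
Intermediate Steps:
$y{\left(g,K \right)} = 30$ ($y{\left(g,K \right)} = -2 + 32 = 30$)
$x = \frac{69}{424} \approx 0.16274$
$Y{\left(n,k \right)} = -6 + 2 n$
$j = 2765$ ($j = - 5 \left(-559 + \left(-6 + 2 \cdot 6\right)\right) = - 5 \left(-559 + \left(-6 + 12\right)\right) = - 5 \left(-559 + 6\right) = \left(-5\right) \left(-553\right) = 2765$)
$j \left(\frac{1449}{y{\left(-24,1 \right)}} + x\right) = 2765 \left(\frac{1449}{30} + \frac{69}{424}\right) = 2765 \left(1449 \cdot \frac{1}{30} + \frac{69}{424}\right) = 2765 \left(\frac{483}{10} + \frac{69}{424}\right) = 2765 \cdot \frac{102741}{2120} = \frac{56815773}{424}$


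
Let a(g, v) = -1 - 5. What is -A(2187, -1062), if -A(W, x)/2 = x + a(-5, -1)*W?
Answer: -28368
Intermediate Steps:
a(g, v) = -6
A(W, x) = -2*x + 12*W (A(W, x) = -2*(x - 6*W) = -2*x + 12*W)
-A(2187, -1062) = -(-2*(-1062) + 12*2187) = -(2124 + 26244) = -1*28368 = -28368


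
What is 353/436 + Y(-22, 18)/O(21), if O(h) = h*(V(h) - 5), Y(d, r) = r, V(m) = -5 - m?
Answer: 73985/94612 ≈ 0.78198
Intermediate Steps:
O(h) = h*(-10 - h) (O(h) = h*((-5 - h) - 5) = h*(-10 - h))
353/436 + Y(-22, 18)/O(21) = 353/436 + 18/((-1*21*(10 + 21))) = 353*(1/436) + 18/((-1*21*31)) = 353/436 + 18/(-651) = 353/436 + 18*(-1/651) = 353/436 - 6/217 = 73985/94612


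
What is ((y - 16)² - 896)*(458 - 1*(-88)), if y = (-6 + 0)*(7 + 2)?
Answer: 2186184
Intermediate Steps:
y = -54 (y = -6*9 = -54)
((y - 16)² - 896)*(458 - 1*(-88)) = ((-54 - 16)² - 896)*(458 - 1*(-88)) = ((-70)² - 896)*(458 + 88) = (4900 - 896)*546 = 4004*546 = 2186184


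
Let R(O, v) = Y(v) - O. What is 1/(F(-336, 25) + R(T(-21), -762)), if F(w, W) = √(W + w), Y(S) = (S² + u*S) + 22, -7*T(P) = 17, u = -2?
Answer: 28527429/16608453185648 - 49*I*√311/16608453185648 ≈ 1.7176e-6 - 5.2029e-11*I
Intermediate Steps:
T(P) = -17/7 (T(P) = -⅐*17 = -17/7)
Y(S) = 22 + S² - 2*S (Y(S) = (S² - 2*S) + 22 = 22 + S² - 2*S)
R(O, v) = 22 + v² - O - 2*v (R(O, v) = (22 + v² - 2*v) - O = 22 + v² - O - 2*v)
1/(F(-336, 25) + R(T(-21), -762)) = 1/(√(25 - 336) + (22 + (-762)² - 1*(-17/7) - 2*(-762))) = 1/(√(-311) + (22 + 580644 + 17/7 + 1524)) = 1/(I*√311 + 4075347/7) = 1/(4075347/7 + I*√311)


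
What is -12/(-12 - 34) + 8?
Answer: 190/23 ≈ 8.2609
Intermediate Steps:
-12/(-12 - 34) + 8 = -12/(-46) + 8 = -12*(-1/46) + 8 = 6/23 + 8 = 190/23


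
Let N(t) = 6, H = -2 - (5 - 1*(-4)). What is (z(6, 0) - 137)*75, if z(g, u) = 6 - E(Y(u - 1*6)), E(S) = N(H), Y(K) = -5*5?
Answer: -10275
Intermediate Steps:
H = -11 (H = -2 - (5 + 4) = -2 - 1*9 = -2 - 9 = -11)
Y(K) = -25
E(S) = 6
z(g, u) = 0 (z(g, u) = 6 - 1*6 = 6 - 6 = 0)
(z(6, 0) - 137)*75 = (0 - 137)*75 = -137*75 = -10275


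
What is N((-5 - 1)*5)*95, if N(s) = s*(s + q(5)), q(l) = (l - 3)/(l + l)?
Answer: 84930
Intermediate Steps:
q(l) = (-3 + l)/(2*l) (q(l) = (-3 + l)/((2*l)) = (-3 + l)*(1/(2*l)) = (-3 + l)/(2*l))
N(s) = s*(1/5 + s) (N(s) = s*(s + (1/2)*(-3 + 5)/5) = s*(s + (1/2)*(1/5)*2) = s*(s + 1/5) = s*(1/5 + s))
N((-5 - 1)*5)*95 = (((-5 - 1)*5)*(1/5 + (-5 - 1)*5))*95 = ((-6*5)*(1/5 - 6*5))*95 = -30*(1/5 - 30)*95 = -30*(-149/5)*95 = 894*95 = 84930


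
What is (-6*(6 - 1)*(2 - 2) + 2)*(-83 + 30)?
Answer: -106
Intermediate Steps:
(-6*(6 - 1)*(2 - 2) + 2)*(-83 + 30) = (-30*0 + 2)*(-53) = (-6*0 + 2)*(-53) = (0 + 2)*(-53) = 2*(-53) = -106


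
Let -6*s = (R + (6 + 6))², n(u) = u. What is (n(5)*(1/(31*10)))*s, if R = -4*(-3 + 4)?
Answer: -16/93 ≈ -0.17204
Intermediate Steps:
R = -4 (R = -4*1 = -4)
s = -32/3 (s = -(-4 + (6 + 6))²/6 = -(-4 + 12)²/6 = -⅙*8² = -⅙*64 = -32/3 ≈ -10.667)
(n(5)*(1/(31*10)))*s = (5*(1/(31*10)))*(-32/3) = (5*((1/31)*(⅒)))*(-32/3) = (5*(1/310))*(-32/3) = (1/62)*(-32/3) = -16/93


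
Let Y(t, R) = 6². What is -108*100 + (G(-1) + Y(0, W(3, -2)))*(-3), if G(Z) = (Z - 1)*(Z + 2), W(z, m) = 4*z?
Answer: -10902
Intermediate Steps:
Y(t, R) = 36
G(Z) = (-1 + Z)*(2 + Z)
-108*100 + (G(-1) + Y(0, W(3, -2)))*(-3) = -108*100 + ((-2 - 1 + (-1)²) + 36)*(-3) = -10800 + ((-2 - 1 + 1) + 36)*(-3) = -10800 + (-2 + 36)*(-3) = -10800 + 34*(-3) = -10800 - 102 = -10902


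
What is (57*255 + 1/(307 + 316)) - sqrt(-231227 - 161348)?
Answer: 9055306/623 - 5*I*sqrt(15703) ≈ 14535.0 - 626.56*I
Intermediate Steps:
(57*255 + 1/(307 + 316)) - sqrt(-231227 - 161348) = (14535 + 1/623) - sqrt(-392575) = (14535 + 1/623) - 5*I*sqrt(15703) = 9055306/623 - 5*I*sqrt(15703)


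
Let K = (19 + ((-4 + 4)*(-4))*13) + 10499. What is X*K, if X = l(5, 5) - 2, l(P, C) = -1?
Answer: -31554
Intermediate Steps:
X = -3 (X = -1 - 2 = -3)
K = 10518 (K = (19 + (0*(-4))*13) + 10499 = (19 + 0*13) + 10499 = (19 + 0) + 10499 = 19 + 10499 = 10518)
X*K = -3*10518 = -31554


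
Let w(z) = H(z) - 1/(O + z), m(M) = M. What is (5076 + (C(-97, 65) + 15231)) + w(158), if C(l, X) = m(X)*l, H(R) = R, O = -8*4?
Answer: 1784159/126 ≈ 14160.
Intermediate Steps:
O = -32
C(l, X) = X*l
w(z) = z - 1/(-32 + z)
(5076 + (C(-97, 65) + 15231)) + w(158) = (5076 + (65*(-97) + 15231)) + (-1 + 158**2 - 32*158)/(-32 + 158) = (5076 + (-6305 + 15231)) + (-1 + 24964 - 5056)/126 = (5076 + 8926) + (1/126)*19907 = 14002 + 19907/126 = 1784159/126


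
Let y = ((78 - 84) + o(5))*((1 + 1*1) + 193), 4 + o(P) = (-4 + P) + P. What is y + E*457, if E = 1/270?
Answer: -210143/270 ≈ -778.31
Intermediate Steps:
E = 1/270 ≈ 0.0037037
o(P) = -8 + 2*P (o(P) = -4 + ((-4 + P) + P) = -4 + (-4 + 2*P) = -8 + 2*P)
y = -780 (y = ((78 - 84) + (-8 + 2*5))*((1 + 1*1) + 193) = (-6 + (-8 + 10))*((1 + 1) + 193) = (-6 + 2)*(2 + 193) = -4*195 = -780)
y + E*457 = -780 + (1/270)*457 = -780 + 457/270 = -210143/270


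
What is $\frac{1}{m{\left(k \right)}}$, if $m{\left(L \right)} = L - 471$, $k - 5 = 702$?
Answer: $\frac{1}{236} \approx 0.0042373$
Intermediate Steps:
$k = 707$ ($k = 5 + 702 = 707$)
$m{\left(L \right)} = -471 + L$ ($m{\left(L \right)} = L - 471 = -471 + L$)
$\frac{1}{m{\left(k \right)}} = \frac{1}{-471 + 707} = \frac{1}{236}$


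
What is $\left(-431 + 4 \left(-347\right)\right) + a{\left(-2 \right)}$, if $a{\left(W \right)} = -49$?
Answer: $-1868$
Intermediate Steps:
$\left(-431 + 4 \left(-347\right)\right) + a{\left(-2 \right)} = \left(-431 + 4 \left(-347\right)\right) - 49 = \left(-431 - 1388\right) - 49 = -1819 - 49 = -1868$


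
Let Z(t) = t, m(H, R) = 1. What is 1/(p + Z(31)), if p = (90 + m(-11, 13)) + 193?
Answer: 1/315 ≈ 0.0031746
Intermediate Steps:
p = 284 (p = (90 + 1) + 193 = 91 + 193 = 284)
1/(p + Z(31)) = 1/(284 + 31) = 1/315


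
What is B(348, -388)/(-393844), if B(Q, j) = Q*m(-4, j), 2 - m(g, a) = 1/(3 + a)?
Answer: -67077/37907485 ≈ -0.0017695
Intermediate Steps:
m(g, a) = 2 - 1/(3 + a)
B(Q, j) = Q*(5 + 2*j)/(3 + j) (B(Q, j) = Q*((5 + 2*j)/(3 + j)) = Q*(5 + 2*j)/(3 + j))
B(348, -388)/(-393844) = (348*(5 + 2*(-388))/(3 - 388))/(-393844) = (348*(5 - 776)/(-385))*(-1/393844) = (348*(-1/385)*(-771))*(-1/393844) = (268308/385)*(-1/393844) = -67077/37907485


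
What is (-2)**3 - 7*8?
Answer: -64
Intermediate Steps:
(-2)**3 - 7*8 = -8 - 56 = -64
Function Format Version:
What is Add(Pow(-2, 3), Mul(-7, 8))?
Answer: -64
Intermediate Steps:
Add(Pow(-2, 3), Mul(-7, 8)) = Add(-8, -56) = -64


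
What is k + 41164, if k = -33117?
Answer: 8047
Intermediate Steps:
k + 41164 = -33117 + 41164 = 8047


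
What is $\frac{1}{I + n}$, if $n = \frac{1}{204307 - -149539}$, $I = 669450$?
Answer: $\frac{353846}{236882204701} \approx 1.4938 \cdot 10^{-6}$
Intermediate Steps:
$n = \frac{1}{353846}$ ($n = \frac{1}{204307 + \left(-58255 + 207794\right)} = \frac{1}{204307 + 149539} = \frac{1}{353846} \approx 2.8261 \cdot 10^{-6}$)
$\frac{1}{I + n} = \frac{1}{669450 + \frac{1}{353846}} = \frac{1}{\frac{236882204701}{353846}} = \frac{353846}{236882204701}$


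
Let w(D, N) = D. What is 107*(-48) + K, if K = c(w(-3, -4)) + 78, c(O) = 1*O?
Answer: -5061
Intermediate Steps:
c(O) = O
K = 75 (K = -3 + 78 = 75)
107*(-48) + K = 107*(-48) + 75 = -5136 + 75 = -5061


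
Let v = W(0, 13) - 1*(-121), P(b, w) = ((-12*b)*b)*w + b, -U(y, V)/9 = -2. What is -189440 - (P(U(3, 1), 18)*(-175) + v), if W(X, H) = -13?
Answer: -12433598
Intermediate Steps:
U(y, V) = 18 (U(y, V) = -9*(-2) = 18)
P(b, w) = b - 12*w*b² (P(b, w) = (-12*b²)*w + b = -12*w*b² + b = b - 12*w*b²)
v = 108 (v = -13 - 1*(-121) = -13 + 121 = 108)
-189440 - (P(U(3, 1), 18)*(-175) + v) = -189440 - ((18*(1 - 12*18*18))*(-175) + 108) = -189440 - ((18*(1 - 3888))*(-175) + 108) = -189440 - ((18*(-3887))*(-175) + 108) = -189440 - (-69966*(-175) + 108) = -189440 - (12244050 + 108) = -189440 - 1*12244158 = -189440 - 12244158 = -12433598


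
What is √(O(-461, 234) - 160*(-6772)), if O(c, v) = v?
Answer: √1083754 ≈ 1041.0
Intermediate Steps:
√(O(-461, 234) - 160*(-6772)) = √(234 - 160*(-6772)) = √(234 + 1083520) = √1083754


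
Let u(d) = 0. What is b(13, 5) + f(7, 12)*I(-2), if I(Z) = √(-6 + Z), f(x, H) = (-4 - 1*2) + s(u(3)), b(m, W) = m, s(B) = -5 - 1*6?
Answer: 13 - 34*I*√2 ≈ 13.0 - 48.083*I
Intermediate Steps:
s(B) = -11 (s(B) = -5 - 6 = -11)
f(x, H) = -17 (f(x, H) = (-4 - 1*2) - 11 = (-4 - 2) - 11 = -6 - 11 = -17)
b(13, 5) + f(7, 12)*I(-2) = 13 - 17*√(-6 - 2) = 13 - 34*I*√2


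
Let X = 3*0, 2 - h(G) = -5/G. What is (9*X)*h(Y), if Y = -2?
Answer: 0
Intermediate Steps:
h(G) = 2 + 5/G (h(G) = 2 - (-5)/G = 2 + 5/G)
X = 0
(9*X)*h(Y) = (9*0)*(2 + 5/(-2)) = 0*(2 + 5*(-½)) = 0*(2 - 5/2) = 0*(-½) = 0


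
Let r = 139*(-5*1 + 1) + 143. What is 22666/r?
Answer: -3238/59 ≈ -54.881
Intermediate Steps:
r = -413 (r = 139*(-5 + 1) + 143 = 139*(-4) + 143 = -556 + 143 = -413)
22666/r = 22666/(-413) = 22666*(-1/413) = -3238/59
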